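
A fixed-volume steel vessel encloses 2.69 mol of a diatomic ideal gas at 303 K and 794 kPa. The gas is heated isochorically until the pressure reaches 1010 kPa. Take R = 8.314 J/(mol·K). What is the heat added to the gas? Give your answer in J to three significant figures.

Q ≈ 4610 J

Constant volume ⇒ W = 0, so Q = ΔU = nCᵥΔT with Cᵥ = 5R/2 = 20.79 J/(mol·K).
At constant V, T₂/T₁ = P₂/P₁ ⇒ ΔT = T₁(P₂/P₁ − 1) = 303·(1010/794 − 1) = 82.43 K.
ΔU = (2.69)(20.79)(82.43) = 4609 J.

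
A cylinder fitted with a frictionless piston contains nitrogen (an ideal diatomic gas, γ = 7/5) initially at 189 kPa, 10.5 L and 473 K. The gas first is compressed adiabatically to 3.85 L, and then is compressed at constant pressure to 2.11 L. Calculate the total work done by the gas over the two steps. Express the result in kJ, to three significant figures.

W_total ≈ -3.79 kJ

Step 1 (adiabatic): W = (P₁V₁ − P₂V₂)/(γ−1) = (1984 − 2964)/0.4 = -2450 J.
After step 1: P = 770 kPa, V = 3.85 L, T = 706.6 K.
Step 2 (isobaric): W = PΔV = (770 kPa)(2.11 − 3.85 L) = -1340 J.
W_total = -2450 − 1340 = -3790 J.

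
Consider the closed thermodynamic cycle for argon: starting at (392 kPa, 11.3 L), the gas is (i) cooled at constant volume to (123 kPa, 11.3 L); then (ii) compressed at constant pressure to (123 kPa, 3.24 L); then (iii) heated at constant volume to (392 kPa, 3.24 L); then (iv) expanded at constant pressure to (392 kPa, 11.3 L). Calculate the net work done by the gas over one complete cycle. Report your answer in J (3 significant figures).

Constant-volume legs do no work.
W(ii) = (123)(3.24 − 11.3) = -991.4 J; W(iv) = (392)(11.3 − 3.24) = 3160 J.
W_net = -991.4 + 3160 = 2168 J (the clockwise enclosed area).

W_net ≈ 2170 J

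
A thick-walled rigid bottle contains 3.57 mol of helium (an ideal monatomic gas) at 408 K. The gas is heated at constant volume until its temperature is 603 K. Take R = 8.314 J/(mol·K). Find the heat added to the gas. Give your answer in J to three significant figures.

Constant volume ⇒ W = 0, so Q = ΔU = nCᵥΔT with Cᵥ = 3R/2 = 12.47 J/(mol·K).
ΔU = (3.57)(12.47)(603 − 408) = 8682 J.

Q ≈ 8680 J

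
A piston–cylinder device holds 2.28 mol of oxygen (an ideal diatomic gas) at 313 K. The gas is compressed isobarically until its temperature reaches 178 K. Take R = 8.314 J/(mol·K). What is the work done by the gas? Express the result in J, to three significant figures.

W ≈ -2560 J

Isobaric: W = P ΔV = nR ΔT.
W = (2.28)(8.314)(178 − 313) = -2559 J.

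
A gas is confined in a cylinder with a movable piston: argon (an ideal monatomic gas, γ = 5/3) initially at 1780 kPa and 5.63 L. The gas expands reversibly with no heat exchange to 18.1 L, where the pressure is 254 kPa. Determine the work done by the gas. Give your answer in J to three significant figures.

W ≈ 8140 J

Adiabatic: W = (P₁V₁ − P₂V₂)/(γ − 1) with γ = 5/3.
P₁V₁ = 10021 J, P₂V₂ = 4597 J.
W = (10021 − 4597) / 0.6667 = 8136 J.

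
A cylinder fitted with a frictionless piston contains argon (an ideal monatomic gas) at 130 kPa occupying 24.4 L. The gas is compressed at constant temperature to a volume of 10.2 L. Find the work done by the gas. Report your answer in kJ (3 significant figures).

Isothermal: W = nRT ln(V₂/V₁) = P₁V₁ ln(V₂/V₁).
P₁V₁ = (130 kPa)(24.4 L) = 3172 J.
W = 3172 × ln(10.2/24.4) = 3172 × -0.8722
W_by_gas = -2767 J.

W ≈ -2.77 kJ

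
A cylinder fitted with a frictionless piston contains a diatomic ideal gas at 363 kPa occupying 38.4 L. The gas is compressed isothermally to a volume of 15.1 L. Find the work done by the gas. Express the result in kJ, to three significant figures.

W ≈ -13.0 kJ

Isothermal: W = nRT ln(V₂/V₁) = P₁V₁ ln(V₂/V₁).
P₁V₁ = (363 kPa)(38.4 L) = 13939 J.
W = 13939 × ln(15.1/38.4) = 13939 × -0.9334
W_by_gas = -13010 J.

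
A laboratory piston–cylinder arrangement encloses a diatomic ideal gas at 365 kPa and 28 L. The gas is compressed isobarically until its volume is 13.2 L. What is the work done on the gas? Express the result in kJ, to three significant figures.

W ≈ 5.40 kJ

Isobaric: W = P ΔV.
W = (365 kPa)(13.2 − 28 L) = (365)(-14.8) = -5402 J.
Work on gas = −W_by = 5402 J.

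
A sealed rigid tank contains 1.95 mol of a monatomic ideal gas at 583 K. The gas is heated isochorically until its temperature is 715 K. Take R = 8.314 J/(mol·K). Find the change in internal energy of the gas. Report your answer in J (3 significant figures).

ΔU ≈ 3210 J

Constant volume ⇒ W = 0, so Q = ΔU = nCᵥΔT with Cᵥ = 3R/2 = 12.47 J/(mol·K).
ΔU = (1.95)(12.47)(715 − 583) = 3210 J.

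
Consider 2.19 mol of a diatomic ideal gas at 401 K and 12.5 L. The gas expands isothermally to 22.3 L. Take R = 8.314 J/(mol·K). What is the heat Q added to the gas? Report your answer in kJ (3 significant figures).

Isothermal ⇒ ΔU = 0, so Q = W = nRT ln(V₂/V₁).
Q = (2.19)(8.314)(401) ln(22.3/12.5) = 7301 × 0.5789 = 4226 J.

Q ≈ 4.23 kJ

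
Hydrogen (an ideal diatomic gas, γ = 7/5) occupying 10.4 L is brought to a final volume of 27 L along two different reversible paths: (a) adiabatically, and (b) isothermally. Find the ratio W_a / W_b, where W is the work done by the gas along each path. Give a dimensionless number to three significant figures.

W_a / W_b ≈ 0.831

Path (a) adiabatic: W = P₁V₁(1 − (V₁/V₂)^(γ−1))/(γ−1) → W_a/(P₁V₁) = 0.7931.
Path (b) isothermal: W = P₁V₁ ln(V₂/V₁) → W_b/(P₁V₁) = 0.954.
W_a / W_b = 0.7931 / 0.954 = 0.8313.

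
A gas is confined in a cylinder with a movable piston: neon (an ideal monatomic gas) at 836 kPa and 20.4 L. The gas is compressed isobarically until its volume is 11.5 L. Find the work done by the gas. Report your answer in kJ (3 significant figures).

W ≈ -7.44 kJ

Isobaric: W = P ΔV.
W = (836 kPa)(11.5 − 20.4 L) = (836)(-8.9) = -7440 J.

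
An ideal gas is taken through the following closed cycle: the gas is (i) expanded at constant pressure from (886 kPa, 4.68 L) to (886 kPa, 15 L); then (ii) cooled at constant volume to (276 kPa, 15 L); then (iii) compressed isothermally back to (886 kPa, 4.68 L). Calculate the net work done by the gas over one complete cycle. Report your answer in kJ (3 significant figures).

W_net ≈ 4.32 kJ

Leg (i): W = PΔV = (886)(15 − 4.68) = 9144 J.
Leg (ii): W = 0.
Leg (iii): W = PᵢVᵢ ln(V_f/Vᵢ) = (4140) ln(4.68/15) = -4822 J.
W_net = 9144 − 4822 = 4321 J.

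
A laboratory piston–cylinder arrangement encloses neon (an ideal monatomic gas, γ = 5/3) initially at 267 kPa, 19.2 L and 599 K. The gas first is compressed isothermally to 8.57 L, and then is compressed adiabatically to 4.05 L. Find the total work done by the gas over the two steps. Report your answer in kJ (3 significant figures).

Step 1 (isothermal): W = P₁V₁ ln(V₂/V₁) = (5126) ln(8.57/19.2) = -4135 J.
After step 1: P = 598.2 kPa, V = 8.57 L, T = 599 K.
Step 2 (adiabatic): W = (P₁V₁ − P₂V₂)/(γ−1) = (5126 − 8449)/0.667 = -4985 J.
W_total = -4135 − 4985 = -9120 J.

W_total ≈ -9.12 kJ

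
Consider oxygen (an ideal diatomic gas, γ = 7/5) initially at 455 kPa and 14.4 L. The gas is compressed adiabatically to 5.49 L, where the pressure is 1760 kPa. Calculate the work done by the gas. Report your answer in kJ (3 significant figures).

Adiabatic: W = (P₁V₁ − P₂V₂)/(γ − 1) with γ = 7/5.
P₁V₁ = 6552 J, P₂V₂ = 9662 J.
W = (6552 − 9662) / 0.4 = -7776 J.

W ≈ -7.78 kJ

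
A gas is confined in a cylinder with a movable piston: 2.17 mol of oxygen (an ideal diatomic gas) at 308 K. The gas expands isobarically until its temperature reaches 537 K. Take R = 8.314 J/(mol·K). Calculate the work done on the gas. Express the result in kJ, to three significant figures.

Isobaric: W = P ΔV = nR ΔT.
W = (2.17)(8.314)(537 − 308) = 4131 J.
Work on gas = −W_by = -4131 J.

W ≈ -4.13 kJ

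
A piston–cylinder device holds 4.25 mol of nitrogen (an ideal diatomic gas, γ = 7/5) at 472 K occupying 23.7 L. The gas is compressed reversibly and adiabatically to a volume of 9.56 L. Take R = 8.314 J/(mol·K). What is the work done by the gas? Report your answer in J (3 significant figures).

Adiabatic: TV^(γ−1) = const with γ = 7/5.
T₂ = T₁ (V₁/V₂)^(γ−1) = 472 × (23.7/9.56)^0.4 = 472 × 1.438 = 678.7 K.
W_by = nCᵥ(T₁ − T₂) = (4.25)(20.79)(472 − 678.7) = -18256 J.

W ≈ -18300 J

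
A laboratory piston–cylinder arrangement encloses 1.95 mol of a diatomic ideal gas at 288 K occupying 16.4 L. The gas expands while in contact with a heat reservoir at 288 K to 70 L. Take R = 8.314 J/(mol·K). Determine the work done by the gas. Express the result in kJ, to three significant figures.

Isothermal: W = nRT ln(V₂/V₁).
W = (1.95)(8.314)(288) × ln(70/16.4)
  = 4669 × 1.451
W_by_gas = 6776 J.

W ≈ 6.78 kJ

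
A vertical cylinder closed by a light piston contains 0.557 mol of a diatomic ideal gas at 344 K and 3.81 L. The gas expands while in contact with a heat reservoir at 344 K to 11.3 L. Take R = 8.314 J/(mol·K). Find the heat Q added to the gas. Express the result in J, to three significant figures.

Q ≈ 1730 J

Isothermal ⇒ ΔU = 0, so Q = W = nRT ln(V₂/V₁).
Q = (0.557)(8.314)(344) ln(11.3/3.81) = 1593 × 1.087 = 1732 J.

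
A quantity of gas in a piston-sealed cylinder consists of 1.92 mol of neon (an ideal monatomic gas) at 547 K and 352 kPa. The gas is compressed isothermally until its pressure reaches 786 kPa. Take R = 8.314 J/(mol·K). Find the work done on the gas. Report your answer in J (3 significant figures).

W ≈ 7010 J

Isothermal process: W = nRT ln(V₂/V₁) = nRT ln(P₁/P₂).
W = (1.92)(8.314)(547) × ln(352/786)
  = 8732 × ln(0.4478) = 8732 × -0.8033
W_by_gas = -7014 J; work on gas = −W_by = 7014 J.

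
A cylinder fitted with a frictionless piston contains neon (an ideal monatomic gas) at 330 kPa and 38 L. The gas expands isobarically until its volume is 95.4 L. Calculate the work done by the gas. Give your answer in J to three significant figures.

Isobaric: W = P ΔV.
W = (330 kPa)(95.4 − 38 L) = (330)(57.4) = 18942 J.

W ≈ 18900 J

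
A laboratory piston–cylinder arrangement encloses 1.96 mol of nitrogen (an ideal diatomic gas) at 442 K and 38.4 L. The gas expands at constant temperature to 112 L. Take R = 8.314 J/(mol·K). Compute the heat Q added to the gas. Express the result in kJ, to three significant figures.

Isothermal ⇒ ΔU = 0, so Q = W = nRT ln(V₂/V₁).
Q = (1.96)(8.314)(442) ln(112/38.4) = 7203 × 1.07 = 7710 J.

Q ≈ 7.71 kJ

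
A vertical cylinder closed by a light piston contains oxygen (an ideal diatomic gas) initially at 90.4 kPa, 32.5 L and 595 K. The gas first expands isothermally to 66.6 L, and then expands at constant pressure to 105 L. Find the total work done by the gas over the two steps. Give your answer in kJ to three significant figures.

Step 1 (isothermal): W = P₁V₁ ln(V₂/V₁) = (2938) ln(66.6/32.5) = 2108 J.
After step 1: P = 44.11 kPa, V = 66.6 L, T = 595 K.
Step 2 (isobaric): W = PΔV = (44.11 kPa)(105 − 66.6 L) = 1694 J.
W_total = 2108 + 1694 = 3802 J.

W_total ≈ 3.80 kJ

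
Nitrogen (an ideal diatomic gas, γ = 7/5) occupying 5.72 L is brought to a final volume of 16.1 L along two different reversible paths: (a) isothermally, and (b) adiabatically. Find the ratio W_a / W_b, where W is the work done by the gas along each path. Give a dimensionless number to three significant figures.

W_a / W_b ≈ 1.22

Path (a) isothermal: W = P₁V₁ ln(V₂/V₁) → W_a/(P₁V₁) = 1.035.
Path (b) adiabatic: W = P₁V₁(1 − (V₁/V₂)^(γ−1))/(γ−1) → W_b/(P₁V₁) = 0.8474.
W_a / W_b = 1.035 / 0.8474 = 1.221.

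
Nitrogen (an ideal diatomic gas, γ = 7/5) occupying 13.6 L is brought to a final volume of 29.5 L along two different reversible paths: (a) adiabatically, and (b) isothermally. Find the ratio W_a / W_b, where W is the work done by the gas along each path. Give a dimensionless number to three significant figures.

W_a / W_b ≈ 0.860

Path (a) adiabatic: W = P₁V₁(1 − (V₁/V₂)^(γ−1))/(γ−1) → W_a/(P₁V₁) = 0.6659.
Path (b) isothermal: W = P₁V₁ ln(V₂/V₁) → W_b/(P₁V₁) = 0.7743.
W_a / W_b = 0.6659 / 0.7743 = 0.86.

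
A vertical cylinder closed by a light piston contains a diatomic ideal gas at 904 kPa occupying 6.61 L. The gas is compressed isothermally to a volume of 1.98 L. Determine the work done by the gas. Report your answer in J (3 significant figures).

Isothermal: W = nRT ln(V₂/V₁) = P₁V₁ ln(V₂/V₁).
P₁V₁ = (904 kPa)(6.61 L) = 5975 J.
W = 5975 × ln(1.98/6.61) = 5975 × -1.205
W_by_gas = -7203 J.

W ≈ -7200 J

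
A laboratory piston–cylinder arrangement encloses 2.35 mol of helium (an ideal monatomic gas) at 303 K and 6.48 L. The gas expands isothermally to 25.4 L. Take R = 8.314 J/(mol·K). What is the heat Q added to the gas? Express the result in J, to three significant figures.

Q ≈ 8090 J

Isothermal ⇒ ΔU = 0, so Q = W = nRT ln(V₂/V₁).
Q = (2.35)(8.314)(303) ln(25.4/6.48) = 5920 × 1.366 = 8087 J.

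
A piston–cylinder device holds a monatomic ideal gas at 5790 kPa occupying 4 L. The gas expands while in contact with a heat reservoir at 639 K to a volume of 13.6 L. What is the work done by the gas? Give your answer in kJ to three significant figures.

W ≈ 28.3 kJ

Isothermal: W = nRT ln(V₂/V₁) = P₁V₁ ln(V₂/V₁).
P₁V₁ = (5790 kPa)(4 L) = 23160 J.
W = 23160 × ln(13.6/4) = 23160 × 1.224
W_by_gas = 28343 J.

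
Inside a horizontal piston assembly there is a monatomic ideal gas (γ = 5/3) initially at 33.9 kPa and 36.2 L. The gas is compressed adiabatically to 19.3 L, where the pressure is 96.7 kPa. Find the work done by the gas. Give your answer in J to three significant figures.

Adiabatic: W = (P₁V₁ − P₂V₂)/(γ − 1) with γ = 5/3.
P₁V₁ = 1227 J, P₂V₂ = 1866 J.
W = (1227 − 1866) / 0.6667 = -958.7 J.

W ≈ -959 J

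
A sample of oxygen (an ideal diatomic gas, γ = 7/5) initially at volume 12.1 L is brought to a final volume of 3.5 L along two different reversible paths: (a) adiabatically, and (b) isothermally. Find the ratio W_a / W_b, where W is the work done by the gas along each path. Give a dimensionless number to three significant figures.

W_a / W_b ≈ 1.29

Path (a) adiabatic: W = P₁V₁(1 − (V₁/V₂)^(γ−1))/(γ−1) → W_a/(P₁V₁) = -1.606.
Path (b) isothermal: W = P₁V₁ ln(V₂/V₁) → W_b/(P₁V₁) = -1.24.
W_a / W_b = -1.606 / -1.24 = 1.295.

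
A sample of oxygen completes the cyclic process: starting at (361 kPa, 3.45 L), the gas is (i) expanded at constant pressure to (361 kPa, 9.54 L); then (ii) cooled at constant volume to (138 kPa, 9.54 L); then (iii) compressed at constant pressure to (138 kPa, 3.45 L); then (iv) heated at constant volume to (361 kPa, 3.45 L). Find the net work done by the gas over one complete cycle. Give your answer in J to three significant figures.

W_net ≈ 1360 J

Constant-volume legs do no work.
W(i) = (361)(9.54 − 3.45) = 2198 J; W(iii) = (138)(3.45 − 9.54) = -840.4 J.
W_net = 2198 − 840.4 = 1358 J (the clockwise enclosed area).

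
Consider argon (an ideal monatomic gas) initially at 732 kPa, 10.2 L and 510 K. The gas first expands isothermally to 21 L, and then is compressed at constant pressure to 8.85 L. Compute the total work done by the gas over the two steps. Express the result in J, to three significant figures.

Step 1 (isothermal): W = P₁V₁ ln(V₂/V₁) = (7466) ln(21/10.2) = 5392 J.
After step 1: P = 355.5 kPa, V = 21 L, T = 510 K.
Step 2 (isobaric): W = PΔV = (355.5 kPa)(8.85 − 21 L) = -4320 J.
W_total = 5392 − 4320 = 1072 J.

W_total ≈ 1070 J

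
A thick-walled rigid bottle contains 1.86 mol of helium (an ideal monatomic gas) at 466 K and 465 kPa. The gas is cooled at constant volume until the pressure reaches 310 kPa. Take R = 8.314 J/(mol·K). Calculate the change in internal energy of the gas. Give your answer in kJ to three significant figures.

Constant volume ⇒ W = 0, so Q = ΔU = nCᵥΔT with Cᵥ = 3R/2 = 12.47 J/(mol·K).
At constant V, T₂/T₁ = P₂/P₁ ⇒ ΔT = T₁(P₂/P₁ − 1) = 466·(310/465 − 1) = -155.3 K.
ΔU = (1.86)(12.47)(-155.3) = -3603 J.

ΔU ≈ -3.60 kJ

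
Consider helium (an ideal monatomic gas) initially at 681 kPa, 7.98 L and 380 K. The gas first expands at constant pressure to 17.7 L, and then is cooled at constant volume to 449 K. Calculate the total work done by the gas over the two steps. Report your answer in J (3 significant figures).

W_total ≈ 6620 J

Step 1 (isobaric): W = PΔV = (681 kPa)(17.7 − 7.98 L) = 6619 J.
Step 2 (isochoric): W = 0 (constant volume).
W_total = 6619 + 0 = 6619 J.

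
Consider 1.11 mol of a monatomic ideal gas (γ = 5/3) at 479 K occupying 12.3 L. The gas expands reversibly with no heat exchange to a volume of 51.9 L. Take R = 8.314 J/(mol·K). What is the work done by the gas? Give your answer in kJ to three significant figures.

Adiabatic: TV^(γ−1) = const with γ = 5/3.
T₂ = T₁ (V₁/V₂)^(γ−1) = 479 × (12.3/51.9)^0.667 = 479 × 0.383 = 183.4 K.
W_by = nCᵥ(T₁ − T₂) = (1.11)(12.47)(479 − 183.4) = 4091 J.

W ≈ 4.09 kJ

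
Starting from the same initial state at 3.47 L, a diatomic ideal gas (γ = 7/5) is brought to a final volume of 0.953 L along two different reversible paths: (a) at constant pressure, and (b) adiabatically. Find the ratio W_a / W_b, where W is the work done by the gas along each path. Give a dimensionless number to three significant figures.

Path (a) isobaric: W = P₁(V₂ − V₁) → W_a/(P₁V₁) = -0.7254.
Path (b) adiabatic: W = P₁V₁(1 − (V₁/V₂)^(γ−1))/(γ−1) → W_b/(P₁V₁) = -1.692.
W_a / W_b = -0.7254 / -1.692 = 0.4287.

W_a / W_b ≈ 0.429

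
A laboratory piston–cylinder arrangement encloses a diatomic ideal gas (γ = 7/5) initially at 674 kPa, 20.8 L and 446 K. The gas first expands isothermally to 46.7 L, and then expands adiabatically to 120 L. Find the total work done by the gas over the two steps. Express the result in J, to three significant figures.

W_total ≈ 22400 J

Step 1 (isothermal): W = P₁V₁ ln(V₂/V₁) = (14019) ln(46.7/20.8) = 11339 J.
After step 1: P = 300.2 kPa, V = 46.7 L, T = 446 K.
Step 2 (adiabatic): W = (P₁V₁ − P₂V₂)/(γ−1) = (14019 − 9611)/0.4 = 11020 J.
W_total = 11339 + 11020 = 22359 J.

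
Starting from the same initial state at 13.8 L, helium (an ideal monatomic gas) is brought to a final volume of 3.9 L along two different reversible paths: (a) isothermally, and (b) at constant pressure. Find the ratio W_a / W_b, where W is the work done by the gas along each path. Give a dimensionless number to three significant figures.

Path (a) isothermal: W = P₁V₁ ln(V₂/V₁) → W_a/(P₁V₁) = -1.264.
Path (b) isobaric: W = P₁(V₂ − V₁) → W_b/(P₁V₁) = -0.7174.
W_a / W_b = -1.264 / -0.7174 = 1.762.

W_a / W_b ≈ 1.76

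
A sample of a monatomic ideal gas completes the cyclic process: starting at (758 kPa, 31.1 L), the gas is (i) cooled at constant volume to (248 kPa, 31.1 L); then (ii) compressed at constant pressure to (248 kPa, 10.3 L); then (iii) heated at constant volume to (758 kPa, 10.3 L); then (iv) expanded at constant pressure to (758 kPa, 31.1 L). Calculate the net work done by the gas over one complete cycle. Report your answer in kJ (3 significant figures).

W_net ≈ 10.6 kJ

Constant-volume legs do no work.
W(ii) = (248)(10.3 − 31.1) = -5158 J; W(iv) = (758)(31.1 − 10.3) = 15766 J.
W_net = -5158 + 15766 = 10608 J (the clockwise enclosed area).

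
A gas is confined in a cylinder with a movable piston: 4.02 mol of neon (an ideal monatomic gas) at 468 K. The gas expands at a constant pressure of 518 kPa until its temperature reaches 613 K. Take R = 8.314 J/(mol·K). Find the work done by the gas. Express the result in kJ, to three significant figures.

W ≈ 4.85 kJ

Isobaric: W = P ΔV = nR ΔT.
W = (4.02)(8.314)(613 − 468) = 4846 J.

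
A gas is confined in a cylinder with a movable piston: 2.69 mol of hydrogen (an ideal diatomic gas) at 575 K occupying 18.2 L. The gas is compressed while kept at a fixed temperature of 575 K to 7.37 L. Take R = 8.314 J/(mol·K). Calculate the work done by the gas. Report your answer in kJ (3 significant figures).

Isothermal: W = nRT ln(V₂/V₁).
W = (2.69)(8.314)(575) × ln(7.37/18.2)
  = 12860 × -0.904
W_by_gas = -11625 J.

W ≈ -11.6 kJ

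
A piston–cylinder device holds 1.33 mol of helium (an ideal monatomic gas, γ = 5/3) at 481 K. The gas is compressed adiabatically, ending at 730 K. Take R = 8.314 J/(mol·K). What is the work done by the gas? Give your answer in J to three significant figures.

W ≈ -4130 J

Adiabatic ⇒ Q = 0, so W_by = −ΔU = nCᵥ(T₁ − T₂).
Cᵥ = 3R/2 = 12.47 J/(mol·K).
W = (1.33)(12.47)(481 − 730) = -4130 J.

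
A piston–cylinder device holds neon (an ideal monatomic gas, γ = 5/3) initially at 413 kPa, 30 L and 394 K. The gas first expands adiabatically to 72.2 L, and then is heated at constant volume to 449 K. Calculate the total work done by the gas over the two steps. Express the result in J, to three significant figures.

Step 1 (adiabatic): W = (P₁V₁ − P₂V₂)/(γ−1) = (12390 − 6899)/0.667 = 8236 J.
Step 2 (isochoric): W = 0 (constant volume).
W_total = 8236 + 0 = 8236 J.

W_total ≈ 8240 J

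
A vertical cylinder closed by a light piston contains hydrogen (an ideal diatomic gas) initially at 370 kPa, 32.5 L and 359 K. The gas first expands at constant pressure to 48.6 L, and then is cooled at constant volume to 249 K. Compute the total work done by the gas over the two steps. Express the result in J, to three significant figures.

W_total ≈ 5960 J

Step 1 (isobaric): W = PΔV = (370 kPa)(48.6 − 32.5 L) = 5957 J.
Step 2 (isochoric): W = 0 (constant volume).
W_total = 5957 + 0 = 5957 J.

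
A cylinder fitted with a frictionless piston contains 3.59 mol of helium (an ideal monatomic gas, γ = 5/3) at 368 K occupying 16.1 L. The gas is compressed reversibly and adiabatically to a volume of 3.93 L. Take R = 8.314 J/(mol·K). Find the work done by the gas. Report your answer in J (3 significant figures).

Adiabatic: TV^(γ−1) = const with γ = 5/3.
T₂ = T₁ (V₁/V₂)^(γ−1) = 368 × (16.1/3.93)^0.667 = 368 × 2.56 = 942.2 K.
W_by = nCᵥ(T₁ − T₂) = (3.59)(12.47)(368 − 942.2) = -25707 J.

W ≈ -25700 J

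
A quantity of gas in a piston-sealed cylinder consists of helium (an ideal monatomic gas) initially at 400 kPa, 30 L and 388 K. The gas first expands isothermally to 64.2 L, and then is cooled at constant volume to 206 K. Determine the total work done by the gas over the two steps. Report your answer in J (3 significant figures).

Step 1 (isothermal): W = P₁V₁ ln(V₂/V₁) = (12000) ln(64.2/30) = 9130 J.
Step 2 (isochoric): W = 0 (constant volume).
W_total = 9130 + 0 = 9130 J.

W_total ≈ 9130 J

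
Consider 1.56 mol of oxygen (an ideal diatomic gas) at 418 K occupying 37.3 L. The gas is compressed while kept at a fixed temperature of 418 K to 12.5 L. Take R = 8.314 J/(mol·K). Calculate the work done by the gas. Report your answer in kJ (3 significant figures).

Isothermal: W = nRT ln(V₂/V₁).
W = (1.56)(8.314)(418) × ln(12.5/37.3)
  = 5421 × -1.093
W_by_gas = -5927 J.

W ≈ -5.93 kJ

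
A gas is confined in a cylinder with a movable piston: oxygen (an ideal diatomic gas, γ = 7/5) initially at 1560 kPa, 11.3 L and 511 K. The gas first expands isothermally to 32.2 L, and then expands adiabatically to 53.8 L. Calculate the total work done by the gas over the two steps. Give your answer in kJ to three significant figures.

W_total ≈ 26.6 kJ

Step 1 (isothermal): W = P₁V₁ ln(V₂/V₁) = (17628) ln(32.2/11.3) = 18459 J.
After step 1: P = 547.5 kPa, V = 32.2 L, T = 511 K.
Step 2 (adiabatic): W = (P₁V₁ − P₂V₂)/(γ−1) = (17628 − 14356)/0.4 = 8180 J.
W_total = 18459 + 8180 = 26639 J.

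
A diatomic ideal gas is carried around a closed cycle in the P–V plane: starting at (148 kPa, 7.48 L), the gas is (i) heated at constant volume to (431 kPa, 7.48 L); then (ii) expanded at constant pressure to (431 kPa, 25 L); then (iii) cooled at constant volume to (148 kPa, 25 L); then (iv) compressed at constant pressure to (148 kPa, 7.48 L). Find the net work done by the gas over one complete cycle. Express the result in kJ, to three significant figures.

W_net ≈ 4.96 kJ

Constant-volume legs do no work.
W(ii) = (431)(25 − 7.48) = 7551 J; W(iv) = (148)(7.48 − 25) = -2593 J.
W_net = 7551 − 2593 = 4958 J (the clockwise enclosed area).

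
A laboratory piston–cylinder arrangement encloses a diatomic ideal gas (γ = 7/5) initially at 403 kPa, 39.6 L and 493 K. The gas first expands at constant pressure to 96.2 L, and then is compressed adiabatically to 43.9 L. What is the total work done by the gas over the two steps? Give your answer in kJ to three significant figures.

W_total ≈ -12.9 kJ

Step 1 (isobaric): W = PΔV = (403 kPa)(96.2 − 39.6 L) = 22810 J.
After step 1: P = 403 kPa, V = 96.2 L, T = 1198 K.
Step 2 (adiabatic): W = (P₁V₁ − P₂V₂)/(γ−1) = (38769 − 53060)/0.4 = -35728 J.
W_total = 22810 − 35728 = -12918 J.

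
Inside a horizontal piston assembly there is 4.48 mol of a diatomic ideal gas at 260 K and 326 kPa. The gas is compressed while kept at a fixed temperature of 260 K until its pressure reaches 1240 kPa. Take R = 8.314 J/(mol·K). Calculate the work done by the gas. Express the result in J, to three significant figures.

W ≈ -12900 J

Isothermal process: W = nRT ln(V₂/V₁) = nRT ln(P₁/P₂).
W = (4.48)(8.314)(260) × ln(326/1240)
  = 9684 × ln(0.2629) = 9684 × -1.336
W_by_gas = -12938 J.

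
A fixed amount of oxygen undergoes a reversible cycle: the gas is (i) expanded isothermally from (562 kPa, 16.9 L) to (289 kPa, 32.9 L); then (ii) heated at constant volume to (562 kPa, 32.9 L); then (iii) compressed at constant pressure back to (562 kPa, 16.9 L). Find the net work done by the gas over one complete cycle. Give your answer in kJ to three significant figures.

W_net ≈ -2.66 kJ

Leg (i): W = PᵢVᵢ ln(V_f/Vᵢ) = (9498) ln(32.9/16.9) = 6327 J.
Leg (ii): W = 0.
Leg (iii): W = PΔV = (562)(16.9 − 32.9) = -8992 J.
W_net = 6327 − 8992 = -2665 J.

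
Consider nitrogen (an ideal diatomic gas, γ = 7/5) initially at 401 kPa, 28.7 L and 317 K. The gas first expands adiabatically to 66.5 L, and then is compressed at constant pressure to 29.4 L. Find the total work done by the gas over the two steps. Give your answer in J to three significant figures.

Step 1 (adiabatic): W = (P₁V₁ − P₂V₂)/(γ−1) = (11509 − 8223)/0.4 = 8213 J.
After step 1: P = 123.7 kPa, V = 66.5 L, T = 226.5 K.
Step 2 (isobaric): W = PΔV = (123.7 kPa)(29.4 − 66.5 L) = -4588 J.
W_total = 8213 − 4588 = 3626 J.

W_total ≈ 3630 J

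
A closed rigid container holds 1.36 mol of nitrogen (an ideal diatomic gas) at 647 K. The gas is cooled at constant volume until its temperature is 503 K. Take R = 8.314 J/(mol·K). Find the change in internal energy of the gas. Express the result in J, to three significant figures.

Constant volume ⇒ W = 0, so Q = ΔU = nCᵥΔT with Cᵥ = 5R/2 = 20.79 J/(mol·K).
ΔU = (1.36)(20.79)(503 − 647) = -4071 J.

ΔU ≈ -4070 J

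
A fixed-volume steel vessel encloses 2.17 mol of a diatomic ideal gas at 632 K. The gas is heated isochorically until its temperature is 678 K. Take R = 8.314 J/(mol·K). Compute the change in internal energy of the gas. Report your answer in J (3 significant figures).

Constant volume ⇒ W = 0, so Q = ΔU = nCᵥΔT with Cᵥ = 5R/2 = 20.79 J/(mol·K).
ΔU = (2.17)(20.79)(678 − 632) = 2075 J.

ΔU ≈ 2070 J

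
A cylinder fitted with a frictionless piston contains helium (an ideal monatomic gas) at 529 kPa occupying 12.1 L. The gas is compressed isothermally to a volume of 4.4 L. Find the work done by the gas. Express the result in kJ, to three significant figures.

Isothermal: W = nRT ln(V₂/V₁) = P₁V₁ ln(V₂/V₁).
P₁V₁ = (529 kPa)(12.1 L) = 6401 J.
W = 6401 × ln(4.4/12.1) = 6401 × -1.012
W_by_gas = -6475 J.

W ≈ -6.48 kJ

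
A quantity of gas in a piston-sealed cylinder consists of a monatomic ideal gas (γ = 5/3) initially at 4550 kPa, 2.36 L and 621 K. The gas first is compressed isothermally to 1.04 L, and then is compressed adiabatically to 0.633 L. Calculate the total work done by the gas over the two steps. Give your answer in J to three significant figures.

Step 1 (isothermal): W = P₁V₁ ln(V₂/V₁) = (10738) ln(1.04/2.36) = -8799 J.
After step 1: P = 10325 kPa, V = 1.04 L, T = 621 K.
Step 2 (adiabatic): W = (P₁V₁ − P₂V₂)/(γ−1) = (10738 − 14951)/0.667 = -6320 J.
W_total = -8799 − 6320 = -15119 J.

W_total ≈ -15100 J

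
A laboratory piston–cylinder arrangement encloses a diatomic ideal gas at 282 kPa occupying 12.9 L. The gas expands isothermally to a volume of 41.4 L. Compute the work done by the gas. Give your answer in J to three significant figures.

Isothermal: W = nRT ln(V₂/V₁) = P₁V₁ ln(V₂/V₁).
P₁V₁ = (282 kPa)(12.9 L) = 3638 J.
W = 3638 × ln(41.4/12.9) = 3638 × 1.166
W_by_gas = 4242 J.

W ≈ 4240 J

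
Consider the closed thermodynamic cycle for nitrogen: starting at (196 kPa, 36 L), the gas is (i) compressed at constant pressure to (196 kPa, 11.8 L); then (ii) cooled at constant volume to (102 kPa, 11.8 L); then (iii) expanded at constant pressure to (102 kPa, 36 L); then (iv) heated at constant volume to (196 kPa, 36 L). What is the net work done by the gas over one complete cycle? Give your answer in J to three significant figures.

Constant-volume legs do no work.
W(i) = (196)(11.8 − 36) = -4743 J; W(iii) = (102)(36 − 11.8) = 2468 J.
W_net = -4743 + 2468 = -2275 J (the counter-clockwise enclosed area).

W_net ≈ -2270 J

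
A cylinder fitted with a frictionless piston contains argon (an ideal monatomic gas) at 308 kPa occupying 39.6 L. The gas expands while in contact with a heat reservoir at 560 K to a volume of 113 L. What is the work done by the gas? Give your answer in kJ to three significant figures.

W ≈ 12.8 kJ

Isothermal: W = nRT ln(V₂/V₁) = P₁V₁ ln(V₂/V₁).
P₁V₁ = (308 kPa)(39.6 L) = 12197 J.
W = 12197 × ln(113/39.6) = 12197 × 1.049
W_by_gas = 12789 J.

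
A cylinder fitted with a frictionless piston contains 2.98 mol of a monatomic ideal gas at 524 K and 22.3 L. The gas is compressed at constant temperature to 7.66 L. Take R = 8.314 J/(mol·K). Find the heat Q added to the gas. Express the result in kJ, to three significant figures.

Isothermal ⇒ ΔU = 0, so Q = W = nRT ln(V₂/V₁).
Q = (2.98)(8.314)(524) ln(7.66/22.3) = 12982 × -1.069 = -13873 J.

Q ≈ -13.9 kJ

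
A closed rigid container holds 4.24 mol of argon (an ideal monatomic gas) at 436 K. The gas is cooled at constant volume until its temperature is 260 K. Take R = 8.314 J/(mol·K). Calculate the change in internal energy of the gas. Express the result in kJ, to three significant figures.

ΔU ≈ -9.31 kJ

Constant volume ⇒ W = 0, so Q = ΔU = nCᵥΔT with Cᵥ = 3R/2 = 12.47 J/(mol·K).
ΔU = (4.24)(12.47)(260 − 436) = -9306 J.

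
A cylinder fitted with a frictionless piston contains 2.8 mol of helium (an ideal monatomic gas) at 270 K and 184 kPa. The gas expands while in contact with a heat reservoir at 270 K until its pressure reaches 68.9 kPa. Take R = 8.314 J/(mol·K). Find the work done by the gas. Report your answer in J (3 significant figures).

Isothermal process: W = nRT ln(V₂/V₁) = nRT ln(P₁/P₂).
W = (2.8)(8.314)(270) × ln(184/68.9)
  = 6285 × ln(2.671) = 6285 × 0.9823
W_by_gas = 6174 J.

W ≈ 6170 J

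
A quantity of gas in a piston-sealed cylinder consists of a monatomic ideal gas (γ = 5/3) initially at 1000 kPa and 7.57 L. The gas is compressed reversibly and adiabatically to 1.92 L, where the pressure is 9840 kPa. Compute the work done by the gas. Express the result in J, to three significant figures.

Adiabatic: W = (P₁V₁ − P₂V₂)/(γ − 1) with γ = 5/3.
P₁V₁ = 7570 J, P₂V₂ = 18893 J.
W = (7570 − 18893) / 0.6667 = -16984 J.

W ≈ -17000 J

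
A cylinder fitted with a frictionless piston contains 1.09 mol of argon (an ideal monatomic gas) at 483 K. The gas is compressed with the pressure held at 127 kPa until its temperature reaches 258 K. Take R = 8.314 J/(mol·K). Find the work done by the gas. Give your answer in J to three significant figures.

Isobaric: W = P ΔV = nR ΔT.
W = (1.09)(8.314)(258 − 483) = -2039 J.

W ≈ -2040 J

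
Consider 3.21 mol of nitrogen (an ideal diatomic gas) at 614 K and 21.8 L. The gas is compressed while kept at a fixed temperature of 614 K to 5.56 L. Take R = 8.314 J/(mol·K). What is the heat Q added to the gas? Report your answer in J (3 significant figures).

Isothermal ⇒ ΔU = 0, so Q = W = nRT ln(V₂/V₁).
Q = (3.21)(8.314)(614) ln(5.56/21.8) = 16386 × -1.366 = -22389 J.

Q ≈ -22400 J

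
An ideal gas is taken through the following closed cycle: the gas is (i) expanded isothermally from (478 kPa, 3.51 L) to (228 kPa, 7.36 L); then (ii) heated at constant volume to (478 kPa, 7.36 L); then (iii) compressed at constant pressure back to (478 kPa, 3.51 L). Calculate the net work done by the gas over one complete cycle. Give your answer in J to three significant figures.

W_net ≈ -598 J

Leg (i): W = PᵢVᵢ ln(V_f/Vᵢ) = (1678) ln(7.36/3.51) = 1242 J.
Leg (ii): W = 0.
Leg (iii): W = PΔV = (478)(3.51 − 7.36) = -1840 J.
W_net = 1242 − 1840 = -598 J.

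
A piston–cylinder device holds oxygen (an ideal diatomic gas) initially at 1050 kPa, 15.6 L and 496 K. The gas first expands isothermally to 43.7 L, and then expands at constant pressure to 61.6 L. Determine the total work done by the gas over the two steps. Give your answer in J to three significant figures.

W_total ≈ 23600 J

Step 1 (isothermal): W = P₁V₁ ln(V₂/V₁) = (16380) ln(43.7/15.6) = 16873 J.
After step 1: P = 374.8 kPa, V = 43.7 L, T = 496 K.
Step 2 (isobaric): W = PΔV = (374.8 kPa)(61.6 − 43.7 L) = 6709 J.
W_total = 16873 + 6709 = 23582 J.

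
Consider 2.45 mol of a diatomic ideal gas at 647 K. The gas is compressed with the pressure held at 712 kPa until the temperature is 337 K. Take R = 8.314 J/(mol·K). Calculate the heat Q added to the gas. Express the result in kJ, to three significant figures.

Q ≈ -22.1 kJ

Isobaric: W = nRΔT = (2.45)(8.314)(-310) = -6314 J.
ΔU = nCᵥΔT with Cᵥ = 5R/2: ΔU = (2.45)(20.79)(-310) = -15786 J.
Q = ΔU + W = -15786 − 6314 = -22101 J.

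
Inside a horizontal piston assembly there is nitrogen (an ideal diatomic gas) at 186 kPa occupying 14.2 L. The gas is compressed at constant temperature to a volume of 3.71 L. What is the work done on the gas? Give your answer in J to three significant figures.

Isothermal: W = nRT ln(V₂/V₁) = P₁V₁ ln(V₂/V₁).
P₁V₁ = (186 kPa)(14.2 L) = 2641 J.
W = 2641 × ln(3.71/14.2) = 2641 × -1.342
W_by_gas = -3545 J; work on gas = −W_by = 3545 J.

W ≈ 3550 J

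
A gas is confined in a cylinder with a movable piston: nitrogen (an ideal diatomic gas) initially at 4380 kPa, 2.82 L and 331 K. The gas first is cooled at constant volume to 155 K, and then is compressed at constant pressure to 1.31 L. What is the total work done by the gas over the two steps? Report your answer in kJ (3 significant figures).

W_total ≈ -3.10 kJ

Step 1 (isochoric): W = 0 (constant volume).
After step 1: P = 2051 kPa (V unchanged).
Step 2 (isobaric): W = PΔV = (2051 kPa)(1.31 − 2.82 L) = -3097 J.
W_total = 0 − 3097 = -3097 J.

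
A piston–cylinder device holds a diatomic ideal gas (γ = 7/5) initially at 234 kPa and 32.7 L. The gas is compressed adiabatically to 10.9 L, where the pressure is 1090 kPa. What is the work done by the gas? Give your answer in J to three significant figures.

Adiabatic: W = (P₁V₁ − P₂V₂)/(γ − 1) with γ = 7/5.
P₁V₁ = 7652 J, P₂V₂ = 11881 J.
W = (7652 − 11881) / 0.4 = -10573 J.

W ≈ -10600 J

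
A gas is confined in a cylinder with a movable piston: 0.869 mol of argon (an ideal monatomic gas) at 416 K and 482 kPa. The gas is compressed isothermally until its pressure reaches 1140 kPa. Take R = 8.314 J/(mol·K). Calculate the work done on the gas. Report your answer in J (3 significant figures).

W ≈ 2590 J

Isothermal process: W = nRT ln(V₂/V₁) = nRT ln(P₁/P₂).
W = (0.869)(8.314)(416) × ln(482/1140)
  = 3006 × ln(0.4228) = 3006 × -0.8608
W_by_gas = -2587 J; work on gas = −W_by = 2587 J.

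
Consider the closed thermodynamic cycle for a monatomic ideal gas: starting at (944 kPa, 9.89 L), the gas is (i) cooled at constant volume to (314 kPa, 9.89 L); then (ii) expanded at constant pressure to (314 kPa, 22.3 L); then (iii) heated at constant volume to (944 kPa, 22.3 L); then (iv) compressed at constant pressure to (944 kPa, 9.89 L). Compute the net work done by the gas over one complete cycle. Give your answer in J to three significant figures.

Constant-volume legs do no work.
W(ii) = (314)(22.3 − 9.89) = 3897 J; W(iv) = (944)(9.89 − 22.3) = -11715 J.
W_net = 3897 − 11715 = -7818 J (the counter-clockwise enclosed area).

W_net ≈ -7820 J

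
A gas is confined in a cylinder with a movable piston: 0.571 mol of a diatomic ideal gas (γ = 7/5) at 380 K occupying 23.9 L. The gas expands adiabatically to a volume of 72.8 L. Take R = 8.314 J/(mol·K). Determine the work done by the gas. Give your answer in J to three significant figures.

Adiabatic: TV^(γ−1) = const with γ = 7/5.
T₂ = T₁ (V₁/V₂)^(γ−1) = 380 × (23.9/72.8)^0.4 = 380 × 0.6405 = 243.4 K.
W_by = nCᵥ(T₁ − T₂) = (0.571)(20.79)(380 − 243.4) = 1621 J.

W ≈ 1620 J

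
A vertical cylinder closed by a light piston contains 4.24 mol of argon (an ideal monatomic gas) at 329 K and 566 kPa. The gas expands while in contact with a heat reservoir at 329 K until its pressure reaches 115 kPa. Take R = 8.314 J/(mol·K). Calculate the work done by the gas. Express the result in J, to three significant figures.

W ≈ 18500 J

Isothermal process: W = nRT ln(V₂/V₁) = nRT ln(P₁/P₂).
W = (4.24)(8.314)(329) × ln(566/115)
  = 11598 × ln(4.922) = 11598 × 1.594
W_by_gas = 18483 J.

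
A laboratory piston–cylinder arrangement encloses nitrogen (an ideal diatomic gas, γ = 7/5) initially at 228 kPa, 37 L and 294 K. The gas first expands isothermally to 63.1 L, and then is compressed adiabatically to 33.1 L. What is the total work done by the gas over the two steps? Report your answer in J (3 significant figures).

W_total ≈ -1710 J

Step 1 (isothermal): W = P₁V₁ ln(V₂/V₁) = (8436) ln(63.1/37) = 4503 J.
After step 1: P = 133.7 kPa, V = 63.1 L, T = 294 K.
Step 2 (adiabatic): W = (P₁V₁ − P₂V₂)/(γ−1) = (8436 − 10920)/0.4 = -6210 J.
W_total = 4503 − 6210 = -1706 J.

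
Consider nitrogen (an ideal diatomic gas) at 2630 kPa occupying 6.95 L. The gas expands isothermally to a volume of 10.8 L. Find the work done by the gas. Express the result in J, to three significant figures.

Isothermal: W = nRT ln(V₂/V₁) = P₁V₁ ln(V₂/V₁).
P₁V₁ = (2630 kPa)(6.95 L) = 18278 J.
W = 18278 × ln(10.8/6.95) = 18278 × 0.4408
W_by_gas = 8057 J.

W ≈ 8060 J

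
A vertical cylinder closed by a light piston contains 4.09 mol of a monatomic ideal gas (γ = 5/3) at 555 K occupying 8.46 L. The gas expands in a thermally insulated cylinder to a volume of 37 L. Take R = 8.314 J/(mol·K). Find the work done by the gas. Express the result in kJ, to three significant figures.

Adiabatic: TV^(γ−1) = const with γ = 5/3.
T₂ = T₁ (V₁/V₂)^(γ−1) = 555 × (8.46/37)^0.667 = 555 × 0.3739 = 207.5 K.
W_by = nCᵥ(T₁ − T₂) = (4.09)(12.47)(555 − 207.5) = 17723 J.

W ≈ 17.7 kJ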